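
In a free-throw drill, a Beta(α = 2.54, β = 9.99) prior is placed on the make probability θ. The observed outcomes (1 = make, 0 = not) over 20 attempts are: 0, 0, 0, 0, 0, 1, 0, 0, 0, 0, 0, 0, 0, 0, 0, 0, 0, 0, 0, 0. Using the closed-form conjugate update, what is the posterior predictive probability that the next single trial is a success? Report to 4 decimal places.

The Beta prior is conjugate to a Binomial/Bernoulli likelihood; the update adds successes to α and failures to β.
Posterior: Beta(α+k, β+n−k) = Beta(2.54+1, 9.99+19) = Beta(3.54, 28.99).
For a single future Bernoulli trial, P(success | data) = α/(α+β) = 0.1088.

0.1088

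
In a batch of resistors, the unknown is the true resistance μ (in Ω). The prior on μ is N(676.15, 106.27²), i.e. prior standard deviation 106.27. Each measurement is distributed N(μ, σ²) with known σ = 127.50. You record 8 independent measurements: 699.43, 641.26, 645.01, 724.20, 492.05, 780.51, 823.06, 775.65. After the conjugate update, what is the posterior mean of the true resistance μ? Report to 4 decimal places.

694.3682

For Normal data with known variance σ², a Normal(μ₀, σ₀²) prior on μ is conjugate. Posterior precision = 1/σ₀² + n/σ²; posterior mean is the precision-weighted average of μ₀ and x̄.
Σxᵢ = 699.43 + 641.26 + 645.01 + 724.20 + 492.05 + 780.51 + 823.06 + 775.65 = 5581.17, so n·x̄ = 5581.17.
σ₀² = 106.27² = 11293.3129, σ² = 127.50² = 16256.25; σ² + n·σ₀² = 16256.25 + 8·11293.3129 = 106602.7532.
Posterior mean = (μ₀/σ₀² + n·x̄/σ²)/(1/σ₀² + n/σ²) = (σ²·μ₀ + σ₀²·n·x̄)/(σ² + n·σ₀²) = (16256.25·676.15 + 11293.3129·5581.17)/106602.7532 = 74021562.595593/106602.7532 = 694.3682.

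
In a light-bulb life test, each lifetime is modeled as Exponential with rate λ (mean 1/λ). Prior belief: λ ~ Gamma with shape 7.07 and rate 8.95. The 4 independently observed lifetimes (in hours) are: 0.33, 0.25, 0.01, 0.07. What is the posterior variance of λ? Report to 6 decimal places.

With a Gamma(shape α, rate β) prior on the exponential rate λ, the posterior after n observations with total T = Σxᵢ is Gamma(α+n, β+T).
Sum of observations T = 0.66 hours; n = 4.
Posterior: Gamma(7.07+4, 8.95+0.66) = Gamma(11.07, 9.61).
Var = α/β² = 0.119867.

0.119867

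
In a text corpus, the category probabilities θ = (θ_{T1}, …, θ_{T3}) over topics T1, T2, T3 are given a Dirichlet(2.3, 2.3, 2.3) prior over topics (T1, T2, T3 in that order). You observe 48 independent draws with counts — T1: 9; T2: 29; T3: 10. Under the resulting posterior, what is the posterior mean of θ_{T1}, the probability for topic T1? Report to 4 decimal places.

The Dirichlet prior is conjugate to the Multinomial likelihood: each posterior αⱼ = prior αⱼ + observed count nⱼ.
Posterior concentration: (11.3, 31.3, 12.3), total = 54.9.
E[θ_{T1}|data] = α_{T1}/Σα = 11.3/54.9 = 0.2058.

0.2058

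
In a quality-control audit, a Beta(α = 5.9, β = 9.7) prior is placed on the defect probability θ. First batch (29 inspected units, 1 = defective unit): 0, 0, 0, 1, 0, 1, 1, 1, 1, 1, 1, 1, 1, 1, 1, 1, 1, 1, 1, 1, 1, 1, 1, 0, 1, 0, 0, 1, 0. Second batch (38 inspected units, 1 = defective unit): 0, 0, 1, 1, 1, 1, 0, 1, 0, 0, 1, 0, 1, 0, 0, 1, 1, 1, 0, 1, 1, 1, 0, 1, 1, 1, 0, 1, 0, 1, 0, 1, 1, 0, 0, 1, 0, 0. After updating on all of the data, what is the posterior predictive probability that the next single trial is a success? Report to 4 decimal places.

0.5799

The Beta prior is conjugate to a Binomial/Bernoulli likelihood; the update adds successes to α and failures to β.
After batch 1: Beta(5.9+21, 9.7+8) = Beta(26.9, 17.7).
After batch 2: Beta(26.9+21, 17.7+17) = Beta(47.9, 34.7).
For a single future Bernoulli trial, P(success | data) = α/(α+β) = 0.5799.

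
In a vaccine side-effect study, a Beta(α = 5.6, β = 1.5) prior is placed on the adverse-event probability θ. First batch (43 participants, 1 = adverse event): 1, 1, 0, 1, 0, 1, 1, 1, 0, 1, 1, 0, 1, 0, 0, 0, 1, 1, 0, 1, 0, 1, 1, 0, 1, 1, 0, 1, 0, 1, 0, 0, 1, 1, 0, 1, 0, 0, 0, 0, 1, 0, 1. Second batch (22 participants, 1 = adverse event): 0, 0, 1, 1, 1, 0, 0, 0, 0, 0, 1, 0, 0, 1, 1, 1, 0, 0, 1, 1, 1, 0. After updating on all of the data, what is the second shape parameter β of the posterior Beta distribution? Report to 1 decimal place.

The Beta prior is conjugate to a Binomial/Bernoulli likelihood; the update adds successes to α and failures to β.
After batch 1: Beta(5.6+23, 1.5+20) = Beta(28.6, 21.5).
After batch 2: Beta(28.6+10, 21.5+12) = Beta(38.6, 33.5).
Posterior β = 33.5.

33.5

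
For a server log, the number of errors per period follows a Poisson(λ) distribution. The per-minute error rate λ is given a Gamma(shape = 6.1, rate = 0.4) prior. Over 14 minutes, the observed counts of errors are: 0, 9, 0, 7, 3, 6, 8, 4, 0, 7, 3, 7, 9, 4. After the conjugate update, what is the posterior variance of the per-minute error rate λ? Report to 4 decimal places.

0.3525

With a Gamma(shape α, rate β) prior, the Poisson likelihood is conjugate: the posterior is Gamma(α + ΣXᵢ, β + n).
Sum of counts S = 67 over n = 14 minutes.
Posterior: Gamma(α+S, β+n) = Gamma(6.1+67, 0.4+14) = Gamma(73.1, 14.4).
Var = α/β² = 73.1/14.4² = 0.3525.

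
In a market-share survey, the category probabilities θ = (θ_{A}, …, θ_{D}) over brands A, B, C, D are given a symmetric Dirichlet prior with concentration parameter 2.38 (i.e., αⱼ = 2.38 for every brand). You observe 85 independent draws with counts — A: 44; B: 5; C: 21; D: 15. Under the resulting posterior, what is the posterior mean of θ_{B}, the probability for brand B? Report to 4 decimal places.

0.0781

The Dirichlet prior is conjugate to the Multinomial likelihood: each posterior αⱼ = prior αⱼ + observed count nⱼ.
Posterior concentration: (46.38, 7.38, 23.38, 17.38), total = 94.52.
E[θ_{B}|data] = α_{B}/Σα = 7.38/94.52 = 0.0781.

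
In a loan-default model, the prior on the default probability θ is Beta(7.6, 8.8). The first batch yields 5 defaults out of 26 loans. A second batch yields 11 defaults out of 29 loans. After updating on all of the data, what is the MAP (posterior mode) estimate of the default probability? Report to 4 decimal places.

The Beta prior is conjugate to a Binomial/Bernoulli likelihood; the update adds successes to α and failures to β.
After batch 1: Beta(7.6+5, 8.8+21) = Beta(12.6, 29.8).
After batch 2: Beta(12.6+11, 29.8+18) = Beta(23.6, 47.8).
Mode of Beta(a,b) for a,b>1 is (a−1)/(a+b−2) = 22.6/69.4 = 0.3256.

0.3256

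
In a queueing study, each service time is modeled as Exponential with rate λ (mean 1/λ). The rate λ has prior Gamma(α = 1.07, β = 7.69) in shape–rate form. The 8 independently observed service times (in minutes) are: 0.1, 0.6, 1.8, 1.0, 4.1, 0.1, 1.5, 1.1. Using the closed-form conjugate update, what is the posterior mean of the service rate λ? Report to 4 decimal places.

With a Gamma(shape α, rate β) prior on the exponential rate λ, the posterior after n observations with total T = Σxᵢ is Gamma(α+n, β+T).
Sum of observations T = 10.3 minutes; n = 8.
Posterior: Gamma(1.07+8, 7.69+10.3) = Gamma(9.07, 17.99).
Posterior mean of λ = α/β = 9.07/17.99 = 0.5042.

0.5042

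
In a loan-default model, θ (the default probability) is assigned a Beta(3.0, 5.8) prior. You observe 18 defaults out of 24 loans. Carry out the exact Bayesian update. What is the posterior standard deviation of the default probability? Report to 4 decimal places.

0.0826

The Beta prior is conjugate to a Binomial/Bernoulli likelihood; the update adds successes to α and failures to β.
Posterior: Beta(α+k, β+n−k) = Beta(3.0+18, 5.8+6) = Beta(21.0, 11.8).
Var = αβ/((α+β)²(α+β+1)) = 21.0·11.8/(32.8²·33.8) = 0.00681455; SD = √0.00681455 = 0.0826.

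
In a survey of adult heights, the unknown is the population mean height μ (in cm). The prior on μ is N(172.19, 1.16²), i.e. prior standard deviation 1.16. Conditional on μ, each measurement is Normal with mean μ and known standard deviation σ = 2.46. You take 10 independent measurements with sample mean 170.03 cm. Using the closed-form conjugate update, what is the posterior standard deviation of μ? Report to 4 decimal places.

For Normal data with known variance σ², a Normal(μ₀, σ₀²) prior on μ is conjugate. Posterior precision = 1/σ₀² + n/σ²; posterior mean is the precision-weighted average of μ₀ and x̄.
σ₀² = 1.16² = 1.3456, σ² = 2.46² = 6.0516; σ² + n·σ₀² = 6.0516 + 10·1.3456 = 19.5076.
Posterior precision = 1/σ₀² + n/σ² = 1/1.3456 + 10/6.0516 = (σ² + n·σ₀²)/(σ₀²σ²) = 19.5076/(1.3456·6.0516); posterior variance σₙ² = σ₀²σ²/(σ² + n·σ₀²) = 1.3456·6.0516/19.5076 = 0.417429.
Posterior SD = √σₙ² = √(1.3456·6.0516/19.5076) = 0.6461.

0.6461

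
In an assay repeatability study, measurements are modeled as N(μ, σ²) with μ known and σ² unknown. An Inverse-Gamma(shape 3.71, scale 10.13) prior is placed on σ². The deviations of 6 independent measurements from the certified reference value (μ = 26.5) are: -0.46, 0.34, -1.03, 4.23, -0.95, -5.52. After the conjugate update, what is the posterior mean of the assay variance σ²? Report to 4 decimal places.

6.2096

With known mean μ and an Inverse-Gamma(α, β) prior on σ², the Normal likelihood is conjugate: posterior is Inv-Gamma(α + n/2, β + Σ(xᵢ−μ)²/2).
Σ(xᵢ−μ)² = (-0.46)² + (0.34)² + (-1.03)² + (4.23)² + (-0.95)² + (-5.52)² = 50.6539.
Posterior: Inv-Gamma(3.71 + 6/2, 10.13 + 50.6539/2) = Inv-Gamma(6.71, 35.45695).
E[σ²|data] = β/(α−1) = 35.45695/5.71 = 6.2096.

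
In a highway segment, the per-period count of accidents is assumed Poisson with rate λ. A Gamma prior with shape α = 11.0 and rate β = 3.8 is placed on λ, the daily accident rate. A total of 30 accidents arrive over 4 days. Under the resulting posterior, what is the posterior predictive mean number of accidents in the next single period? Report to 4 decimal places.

With a Gamma(shape α, rate β) prior, the Poisson likelihood is conjugate: the posterior is Gamma(α + ΣXᵢ, β + n).
Posterior: Gamma(α+S, β+n) = Gamma(11.0+30, 3.8+4) = Gamma(41.0, 7.8).
The predictive distribution for one future period is NegBinom with mean α/β = 5.2564.

5.2564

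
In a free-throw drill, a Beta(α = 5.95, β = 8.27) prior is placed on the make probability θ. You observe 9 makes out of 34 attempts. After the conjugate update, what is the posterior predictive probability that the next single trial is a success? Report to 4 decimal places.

The Beta prior is conjugate to a Binomial/Bernoulli likelihood; the update adds successes to α and failures to β.
Posterior: Beta(α+k, β+n−k) = Beta(5.95+9, 8.27+25) = Beta(14.95, 33.27).
For a single future Bernoulli trial, P(success | data) = α/(α+β) = 0.3100.

0.3100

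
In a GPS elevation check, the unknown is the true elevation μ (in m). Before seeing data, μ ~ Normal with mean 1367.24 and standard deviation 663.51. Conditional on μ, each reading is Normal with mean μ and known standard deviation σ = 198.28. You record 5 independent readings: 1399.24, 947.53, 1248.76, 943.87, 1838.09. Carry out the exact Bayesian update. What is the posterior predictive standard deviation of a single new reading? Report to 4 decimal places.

For Normal data with known variance σ², a Normal(μ₀, σ₀²) prior on μ is conjugate. Posterior precision = 1/σ₀² + n/σ²; posterior mean is the precision-weighted average of μ₀ and x̄.
σ₀² = 663.51² = 440245.5201, σ² = 198.28² = 39314.9584; σ² + n·σ₀² = 39314.9584 + 5·440245.5201 = 2240542.5589.
Posterior precision = 1/σ₀² + n/σ² = 1/440245.5201 + 5/39314.9584 = (σ² + n·σ₀²)/(σ₀²σ²) = 2240542.5589/(440245.5201·39314.9584); posterior variance σₙ² = σ₀²σ²/(σ² + n·σ₀²) = 440245.5201·39314.9584/2240542.5589 = 7725.019210.
Predictive variance for one new observation = σₙ² + σ² = 440245.5201·39314.9584/2240542.5589 + 39314.9584 = σ²·(σ₀² + 2240542.5589)/2240542.5589 = 39314.9584·2680788.079/2240542.5589 = 47039.977610; SD = √(39314.9584·2680788.079/2240542.5589) = 216.8870.

216.8870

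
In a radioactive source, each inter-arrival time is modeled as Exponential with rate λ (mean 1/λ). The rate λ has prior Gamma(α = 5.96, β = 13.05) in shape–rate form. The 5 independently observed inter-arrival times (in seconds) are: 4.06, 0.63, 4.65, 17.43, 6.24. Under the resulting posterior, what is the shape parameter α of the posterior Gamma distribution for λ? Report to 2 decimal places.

With a Gamma(shape α, rate β) prior on the exponential rate λ, the posterior after n observations with total T = Σxᵢ is Gamma(α+n, β+T).
Sum of observations T = 33.01 seconds; n = 5.
Posterior: Gamma(5.96+5, 13.05+33.01) = Gamma(10.96, 46.06).
Posterior α = 10.96.

10.96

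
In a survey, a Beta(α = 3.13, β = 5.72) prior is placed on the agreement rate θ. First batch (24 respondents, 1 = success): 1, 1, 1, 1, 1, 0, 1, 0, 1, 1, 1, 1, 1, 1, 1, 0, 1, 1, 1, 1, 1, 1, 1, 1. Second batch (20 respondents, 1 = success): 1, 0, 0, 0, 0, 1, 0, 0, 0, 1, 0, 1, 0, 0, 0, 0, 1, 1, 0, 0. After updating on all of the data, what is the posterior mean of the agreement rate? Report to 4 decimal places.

0.5701

The Beta prior is conjugate to a Binomial/Bernoulli likelihood; the update adds successes to α and failures to β.
After batch 1: Beta(3.13+21, 5.72+3) = Beta(24.13, 8.72).
After batch 2: Beta(24.13+6, 8.72+14) = Beta(30.13, 22.72).
Posterior mean = α/(α+β) = 30.13/52.85 = 0.5701.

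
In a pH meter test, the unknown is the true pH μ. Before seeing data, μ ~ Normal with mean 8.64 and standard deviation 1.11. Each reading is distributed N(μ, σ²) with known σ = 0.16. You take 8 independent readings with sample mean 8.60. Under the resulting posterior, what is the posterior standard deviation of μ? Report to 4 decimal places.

0.0565

For Normal data with known variance σ², a Normal(μ₀, σ₀²) prior on μ is conjugate. Posterior precision = 1/σ₀² + n/σ²; posterior mean is the precision-weighted average of μ₀ and x̄.
σ₀² = 1.11² = 1.2321, σ² = 0.16² = 0.0256; σ² + n·σ₀² = 0.0256 + 8·1.2321 = 9.8824.
Posterior precision = 1/σ₀² + n/σ² = 1/1.2321 + 8/0.0256 = (σ² + n·σ₀²)/(σ₀²σ²) = 9.8824/(1.2321·0.0256); posterior variance σₙ² = σ₀²σ²/(σ² + n·σ₀²) = 1.2321·0.0256/9.8824 = 0.003192.
Posterior SD = √σₙ² = √(1.2321·0.0256/9.8824) = 0.0565.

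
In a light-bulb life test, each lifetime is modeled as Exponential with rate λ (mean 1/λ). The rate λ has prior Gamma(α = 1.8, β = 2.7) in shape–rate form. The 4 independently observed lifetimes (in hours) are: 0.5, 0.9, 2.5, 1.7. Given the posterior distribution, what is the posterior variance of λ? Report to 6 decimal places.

With a Gamma(shape α, rate β) prior on the exponential rate λ, the posterior after n observations with total T = Σxᵢ is Gamma(α+n, β+T).
Sum of observations T = 5.6 hours; n = 4.
Posterior: Gamma(1.8+4, 2.7+5.6) = Gamma(5.8, 8.3).
Var = α/β² = 0.084192.

0.084192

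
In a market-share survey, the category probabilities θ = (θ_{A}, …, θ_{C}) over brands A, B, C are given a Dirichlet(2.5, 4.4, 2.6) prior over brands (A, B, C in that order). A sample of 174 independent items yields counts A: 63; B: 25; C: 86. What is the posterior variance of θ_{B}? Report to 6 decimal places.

0.000729

The Dirichlet prior is conjugate to the Multinomial likelihood: each posterior αⱼ = prior αⱼ + observed count nⱼ.
Posterior concentration: (65.5, 29.4, 88.6), total = 183.5.
Var[θ_j] = α_j(Σα−α_j)/((Σα)²(Σα+1)) = 29.4·154.1/(183.5²·184.5) = 0.000729.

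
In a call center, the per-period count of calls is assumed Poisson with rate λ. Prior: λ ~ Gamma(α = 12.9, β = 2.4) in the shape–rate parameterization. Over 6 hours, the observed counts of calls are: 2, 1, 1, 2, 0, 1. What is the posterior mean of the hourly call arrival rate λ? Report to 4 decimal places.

2.3690

With a Gamma(shape α, rate β) prior, the Poisson likelihood is conjugate: the posterior is Gamma(α + ΣXᵢ, β + n).
Sum of counts S = 7 over n = 6 hours.
Posterior: Gamma(α+S, β+n) = Gamma(12.9+7, 2.4+6) = Gamma(19.9, 8.4).
Posterior mean = α/β = 19.9/8.4 = 2.3690.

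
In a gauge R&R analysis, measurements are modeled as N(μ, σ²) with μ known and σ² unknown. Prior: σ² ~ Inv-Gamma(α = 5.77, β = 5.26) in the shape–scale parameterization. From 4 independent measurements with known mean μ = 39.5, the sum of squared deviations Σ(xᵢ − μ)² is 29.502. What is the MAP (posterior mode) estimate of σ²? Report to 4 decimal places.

2.2818

With known mean μ and an Inverse-Gamma(α, β) prior on σ², the Normal likelihood is conjugate: posterior is Inv-Gamma(α + n/2, β + Σ(xᵢ−μ)²/2).
Posterior: Inv-Gamma(5.77 + 4/2, 5.26 + 29.502/2) = Inv-Gamma(7.77, 20.0110).
Mode = β/(α+1) = 20.0110/8.77 = 2.2818.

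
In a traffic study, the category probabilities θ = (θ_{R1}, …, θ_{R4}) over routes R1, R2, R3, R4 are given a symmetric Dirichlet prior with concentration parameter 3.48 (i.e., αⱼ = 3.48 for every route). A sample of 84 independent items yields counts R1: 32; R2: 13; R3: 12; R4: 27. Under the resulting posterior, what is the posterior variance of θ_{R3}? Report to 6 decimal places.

0.001345

The Dirichlet prior is conjugate to the Multinomial likelihood: each posterior αⱼ = prior αⱼ + observed count nⱼ.
Posterior concentration: (35.48, 16.48, 15.48, 30.48), total = 97.92.
Var[θ_j] = α_j(Σα−α_j)/((Σα)²(Σα+1)) = 15.48·82.44/(97.92²·98.92) = 0.001345.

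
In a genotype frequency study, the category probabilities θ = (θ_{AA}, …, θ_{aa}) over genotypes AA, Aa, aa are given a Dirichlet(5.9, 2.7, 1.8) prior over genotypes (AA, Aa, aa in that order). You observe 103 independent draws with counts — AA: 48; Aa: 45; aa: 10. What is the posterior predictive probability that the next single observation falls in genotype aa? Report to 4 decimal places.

0.1041

The Dirichlet prior is conjugate to the Multinomial likelihood: each posterior αⱼ = prior αⱼ + observed count nⱼ.
Posterior concentration: (53.9, 47.7, 11.8), total = 113.4.
P(next = aa | data) = α_{aa}/Σα = 0.1041.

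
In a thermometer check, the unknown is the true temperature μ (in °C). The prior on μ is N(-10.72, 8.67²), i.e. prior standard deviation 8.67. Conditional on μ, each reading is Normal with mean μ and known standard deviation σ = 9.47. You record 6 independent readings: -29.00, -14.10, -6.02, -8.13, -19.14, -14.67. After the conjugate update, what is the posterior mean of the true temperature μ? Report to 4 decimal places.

-14.4375

For Normal data with known variance σ², a Normal(μ₀, σ₀²) prior on μ is conjugate. Posterior precision = 1/σ₀² + n/σ²; posterior mean is the precision-weighted average of μ₀ and x̄.
Σxᵢ = (-29.00) + (-14.10) + (-6.02) + (-8.13) + (-19.14) + (-14.67) = -91.06, so n·x̄ = -91.06.
σ₀² = 8.67² = 75.1689, σ² = 9.47² = 89.6809; σ² + n·σ₀² = 89.6809 + 6·75.1689 = 540.6943.
Posterior mean = (μ₀/σ₀² + n·x̄/σ²)/(1/σ₀² + n/σ²) = (σ²·μ₀ + σ₀²·n·x̄)/(σ² + n·σ₀²) = (89.6809·(-10.72) + 75.1689·(-91.06))/540.6943 = -7806.259282/540.6943 = -14.4375.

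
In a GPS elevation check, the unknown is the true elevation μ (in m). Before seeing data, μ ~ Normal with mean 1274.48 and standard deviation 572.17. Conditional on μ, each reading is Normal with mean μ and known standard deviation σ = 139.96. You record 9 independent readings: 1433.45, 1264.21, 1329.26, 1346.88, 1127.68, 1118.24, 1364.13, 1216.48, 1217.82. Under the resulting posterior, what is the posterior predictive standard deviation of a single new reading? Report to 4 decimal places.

For Normal data with known variance σ², a Normal(μ₀, σ₀²) prior on μ is conjugate. Posterior precision = 1/σ₀² + n/σ²; posterior mean is the precision-weighted average of μ₀ and x̄.
σ₀² = 572.17² = 327378.5089, σ² = 139.96² = 19588.8016; σ² + n·σ₀² = 19588.8016 + 9·327378.5089 = 2965995.3817.
Posterior precision = 1/σ₀² + n/σ² = 1/327378.5089 + 9/19588.8016 = (σ² + n·σ₀²)/(σ₀²σ²) = 2965995.3817/(327378.5089·19588.8016); posterior variance σₙ² = σ₀²σ²/(σ² + n·σ₀²) = 327378.5089·19588.8016/2965995.3817 = 2162.158680.
Predictive variance for one new observation = σₙ² + σ² = 327378.5089·19588.8016/2965995.3817 + 19588.8016 = σ²·(σ₀² + 2965995.3817)/2965995.3817 = 19588.8016·3293373.8906/2965995.3817 = 21750.960280; SD = √(19588.8016·3293373.8906/2965995.3817) = 147.4821.

147.4821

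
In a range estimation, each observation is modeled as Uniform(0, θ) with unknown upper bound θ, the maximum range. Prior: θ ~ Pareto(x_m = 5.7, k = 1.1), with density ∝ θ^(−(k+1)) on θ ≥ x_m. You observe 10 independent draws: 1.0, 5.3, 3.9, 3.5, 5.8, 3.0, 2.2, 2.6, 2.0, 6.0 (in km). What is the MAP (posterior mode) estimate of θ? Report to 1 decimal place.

6.0

A Pareto(scale x_m, shape k) prior on the upper bound θ of Uniform(0, θ) is conjugate: posterior is Pareto(max(x_m, max xᵢ), k + n).
Sample maximum = 6.0; prior scale x_m = 5.7 → posterior scale = max = 6.0.
Posterior shape = 1.1 + 10 = 11.1.
The Pareto density is decreasing on [x_m, ∞), so the mode is x_m = 6.0.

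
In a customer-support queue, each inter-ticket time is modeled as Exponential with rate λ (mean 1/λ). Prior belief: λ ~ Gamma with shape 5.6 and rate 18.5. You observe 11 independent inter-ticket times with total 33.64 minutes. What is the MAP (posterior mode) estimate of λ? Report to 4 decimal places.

With a Gamma(shape α, rate β) prior on the exponential rate λ, the posterior after n observations with total T = Σxᵢ is Gamma(α+n, β+T).
Posterior: Gamma(5.6+11, 18.5+33.64) = Gamma(16.6, 52.14).
Mode = (α−1)/β = 0.2992.

0.2992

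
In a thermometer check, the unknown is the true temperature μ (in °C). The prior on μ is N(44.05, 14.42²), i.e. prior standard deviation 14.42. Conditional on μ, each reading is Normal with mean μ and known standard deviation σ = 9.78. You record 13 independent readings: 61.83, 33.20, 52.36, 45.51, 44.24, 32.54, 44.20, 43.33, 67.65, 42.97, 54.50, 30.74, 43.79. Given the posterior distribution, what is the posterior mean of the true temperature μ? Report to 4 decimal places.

45.8487

For Normal data with known variance σ², a Normal(μ₀, σ₀²) prior on μ is conjugate. Posterior precision = 1/σ₀² + n/σ²; posterior mean is the precision-weighted average of μ₀ and x̄.
Σxᵢ = 61.83 + 33.20 + 52.36 + 45.51 + 44.24 + 32.54 + 44.20 + 43.33 + 67.65 + 42.97 + 54.50 + 30.74 + 43.79 = 596.86, so n·x̄ = 596.86.
σ₀² = 14.42² = 207.9364, σ² = 9.78² = 95.6484; σ² + n·σ₀² = 95.6484 + 13·207.9364 = 2798.8216.
Posterior mean = (μ₀/σ₀² + n·x̄/σ²)/(1/σ₀² + n/σ²) = (σ²·μ₀ + σ₀²·n·x̄)/(σ² + n·σ₀²) = (95.6484·44.05 + 207.9364·596.86)/2798.8216 = 128322.231724/2798.8216 = 45.8487.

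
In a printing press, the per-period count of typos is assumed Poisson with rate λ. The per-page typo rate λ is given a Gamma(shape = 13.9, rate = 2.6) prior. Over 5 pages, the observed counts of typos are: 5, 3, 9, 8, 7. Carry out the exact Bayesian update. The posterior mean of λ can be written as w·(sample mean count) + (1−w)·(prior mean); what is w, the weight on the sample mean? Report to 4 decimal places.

With a Gamma(shape α, rate β) prior, the Poisson likelihood is conjugate: the posterior is Gamma(α + ΣXᵢ, β + n).
Posterior mean = (α₀+S)/(β₀+n) = [n/(β₀+n)]·(S/n) + [β₀/(β₀+n)]·(α₀/β₀), so only n and β₀ enter the weight.
Weight on data w = n/(β₀+n) = 5/(2.6+5) = 5/7.6 = 0.6579.

0.6579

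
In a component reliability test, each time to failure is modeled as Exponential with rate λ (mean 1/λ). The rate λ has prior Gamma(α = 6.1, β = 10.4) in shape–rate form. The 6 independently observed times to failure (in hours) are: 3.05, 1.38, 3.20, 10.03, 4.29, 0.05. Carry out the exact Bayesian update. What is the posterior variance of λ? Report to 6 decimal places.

0.011526

With a Gamma(shape α, rate β) prior on the exponential rate λ, the posterior after n observations with total T = Σxᵢ is Gamma(α+n, β+T).
Sum of observations T = 22.00 hours; n = 6.
Posterior: Gamma(6.1+6, 10.4+22.00) = Gamma(12.1, 32.40).
Var = α/β² = 0.011526.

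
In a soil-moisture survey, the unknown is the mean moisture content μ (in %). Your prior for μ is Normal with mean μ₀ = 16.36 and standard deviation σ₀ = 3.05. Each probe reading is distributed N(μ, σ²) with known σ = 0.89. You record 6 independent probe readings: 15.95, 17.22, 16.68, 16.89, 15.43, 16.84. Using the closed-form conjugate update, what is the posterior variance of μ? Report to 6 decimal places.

For Normal data with known variance σ², a Normal(μ₀, σ₀²) prior on μ is conjugate. Posterior precision = 1/σ₀² + n/σ²; posterior mean is the precision-weighted average of μ₀ and x̄.
σ₀² = 3.05² = 9.3025, σ² = 0.89² = 0.7921; σ² + n·σ₀² = 0.7921 + 6·9.3025 = 56.6071.
Posterior precision = 1/σ₀² + n/σ² = 1/9.3025 + 6/0.7921 = (σ² + n·σ₀²)/(σ₀²σ²) = 56.6071/(9.3025·0.7921); posterior variance σₙ² = σ₀²σ²/(σ² + n·σ₀²) = 9.3025·0.7921/56.6071 = 0.130169.

0.130169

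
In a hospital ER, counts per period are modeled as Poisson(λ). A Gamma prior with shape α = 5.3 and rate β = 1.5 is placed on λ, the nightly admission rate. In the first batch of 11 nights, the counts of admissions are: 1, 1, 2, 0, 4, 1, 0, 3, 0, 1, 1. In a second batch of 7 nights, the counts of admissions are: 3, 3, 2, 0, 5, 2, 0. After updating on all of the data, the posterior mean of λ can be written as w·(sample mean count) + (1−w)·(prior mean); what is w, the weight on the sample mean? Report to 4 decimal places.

0.9231

With a Gamma(shape α, rate β) prior, the Poisson likelihood is conjugate: the posterior is Gamma(α + ΣXᵢ, β + n).
Total number of nights: n = 11 + 7 = 18.
Posterior mean = (α₀+S)/(β₀+n) = [n/(β₀+n)]·(S/n) + [β₀/(β₀+n)]·(α₀/β₀), so only n and β₀ enter the weight.
Weight on data w = n/(β₀+n) = 18/(1.5+18) = 18/19.5 = 0.9231.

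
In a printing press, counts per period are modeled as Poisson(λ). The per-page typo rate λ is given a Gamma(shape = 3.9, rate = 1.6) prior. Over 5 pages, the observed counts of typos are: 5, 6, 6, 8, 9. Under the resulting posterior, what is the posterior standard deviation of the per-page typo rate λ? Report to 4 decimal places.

0.9328

With a Gamma(shape α, rate β) prior, the Poisson likelihood is conjugate: the posterior is Gamma(α + ΣXᵢ, β + n).
Sum of counts S = 34 over n = 5 pages.
Posterior: Gamma(α+S, β+n) = Gamma(3.9+34, 1.6+5) = Gamma(37.9, 6.6).
SD = √α/β = √37.9/6.6 = 0.9328.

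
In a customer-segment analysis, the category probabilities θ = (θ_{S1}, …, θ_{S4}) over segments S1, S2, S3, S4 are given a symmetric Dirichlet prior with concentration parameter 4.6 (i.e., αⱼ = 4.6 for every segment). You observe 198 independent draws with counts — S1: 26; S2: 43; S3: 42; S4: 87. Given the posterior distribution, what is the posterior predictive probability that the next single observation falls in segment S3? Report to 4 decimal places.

The Dirichlet prior is conjugate to the Multinomial likelihood: each posterior αⱼ = prior αⱼ + observed count nⱼ.
Posterior concentration: (30.6, 47.6, 46.6, 91.6), total = 216.4.
P(next = S3 | data) = α_{S3}/Σα = 0.2153.

0.2153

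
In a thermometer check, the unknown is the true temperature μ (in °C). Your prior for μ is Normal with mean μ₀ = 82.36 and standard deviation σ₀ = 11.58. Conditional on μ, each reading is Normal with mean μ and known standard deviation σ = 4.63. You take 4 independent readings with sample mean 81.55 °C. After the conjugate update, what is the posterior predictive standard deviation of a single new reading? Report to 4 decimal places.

5.1566

For Normal data with known variance σ², a Normal(μ₀, σ₀²) prior on μ is conjugate. Posterior precision = 1/σ₀² + n/σ²; posterior mean is the precision-weighted average of μ₀ and x̄.
σ₀² = 11.58² = 134.0964, σ² = 4.63² = 21.4369; σ² + n·σ₀² = 21.4369 + 4·134.0964 = 557.8225.
Posterior precision = 1/σ₀² + n/σ² = 1/134.0964 + 4/21.4369 = (σ² + n·σ₀²)/(σ₀²σ²) = 557.8225/(134.0964·21.4369); posterior variance σₙ² = σ₀²σ²/(σ² + n·σ₀²) = 134.0964·21.4369/557.8225 = 5.153272.
Predictive variance for one new observation = σₙ² + σ² = 134.0964·21.4369/557.8225 + 21.4369 = σ²·(σ₀² + 557.8225)/557.8225 = 21.4369·691.9189/557.8225 = 26.590172; SD = √(21.4369·691.9189/557.8225) = 5.1566.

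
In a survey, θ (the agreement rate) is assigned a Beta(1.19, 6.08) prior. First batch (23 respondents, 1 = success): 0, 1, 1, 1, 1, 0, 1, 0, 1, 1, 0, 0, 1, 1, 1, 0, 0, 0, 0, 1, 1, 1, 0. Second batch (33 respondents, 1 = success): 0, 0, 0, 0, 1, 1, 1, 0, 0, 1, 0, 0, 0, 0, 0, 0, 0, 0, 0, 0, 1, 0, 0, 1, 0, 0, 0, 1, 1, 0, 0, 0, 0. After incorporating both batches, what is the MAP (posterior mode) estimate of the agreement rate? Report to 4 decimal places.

The Beta prior is conjugate to a Binomial/Bernoulli likelihood; the update adds successes to α and failures to β.
After batch 1: Beta(1.19+13, 6.08+10) = Beta(14.19, 16.08).
After batch 2: Beta(14.19+8, 16.08+25) = Beta(22.19, 41.08).
Mode of Beta(a,b) for a,b>1 is (a−1)/(a+b−2) = 21.19/61.27 = 0.3458.

0.3458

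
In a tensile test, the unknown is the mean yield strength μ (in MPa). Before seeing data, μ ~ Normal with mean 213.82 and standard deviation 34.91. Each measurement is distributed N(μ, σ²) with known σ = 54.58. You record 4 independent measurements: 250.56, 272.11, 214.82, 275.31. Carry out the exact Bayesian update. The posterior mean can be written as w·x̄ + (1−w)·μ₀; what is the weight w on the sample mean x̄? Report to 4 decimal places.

0.6207

For Normal data with known variance σ², a Normal(μ₀, σ₀²) prior on μ is conjugate. Posterior precision = 1/σ₀² + n/σ²; posterior mean is the precision-weighted average of μ₀ and x̄.
σ₀² = 34.91² = 1218.7081, σ² = 54.58² = 2978.9764. Prior precision 1/σ₀² = 1/1218.7081; data precision n/σ² = 4/2978.9764.
w = (n/σ²)/(1/σ₀² + n/σ²) = n·σ₀²/(σ² + n·σ₀²) = 4·1218.7081/(2978.9764 + 4·1218.7081) = 4874.8324/7853.8088 = 0.6207.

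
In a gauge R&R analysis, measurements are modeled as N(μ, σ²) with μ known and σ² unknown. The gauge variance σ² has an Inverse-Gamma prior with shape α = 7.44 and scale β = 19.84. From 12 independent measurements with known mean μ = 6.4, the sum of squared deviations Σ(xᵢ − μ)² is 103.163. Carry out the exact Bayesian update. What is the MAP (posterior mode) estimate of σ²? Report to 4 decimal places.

With known mean μ and an Inverse-Gamma(α, β) prior on σ², the Normal likelihood is conjugate: posterior is Inv-Gamma(α + n/2, β + Σ(xᵢ−μ)²/2).
Posterior: Inv-Gamma(7.44 + 12/2, 19.84 + 103.163/2) = Inv-Gamma(13.44, 71.4215).
Mode = β/(α+1) = 71.4215/14.44 = 4.9461.

4.9461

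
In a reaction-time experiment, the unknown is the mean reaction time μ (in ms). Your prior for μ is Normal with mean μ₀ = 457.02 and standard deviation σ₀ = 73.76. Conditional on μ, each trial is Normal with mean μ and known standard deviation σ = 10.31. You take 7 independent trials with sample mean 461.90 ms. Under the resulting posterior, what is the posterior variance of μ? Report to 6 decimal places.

For Normal data with known variance σ², a Normal(μ₀, σ₀²) prior on μ is conjugate. Posterior precision = 1/σ₀² + n/σ²; posterior mean is the precision-weighted average of μ₀ and x̄.
σ₀² = 73.76² = 5440.5376, σ² = 10.31² = 106.2961; σ² + n·σ₀² = 106.2961 + 7·5440.5376 = 38190.0593.
Posterior precision = 1/σ₀² + n/σ² = 1/5440.5376 + 7/106.2961 = (σ² + n·σ₀²)/(σ₀²σ²) = 38190.0593/(5440.5376·106.2961); posterior variance σₙ² = σ₀²σ²/(σ² + n·σ₀²) = 5440.5376·106.2961/38190.0593 = 15.142892.

15.142892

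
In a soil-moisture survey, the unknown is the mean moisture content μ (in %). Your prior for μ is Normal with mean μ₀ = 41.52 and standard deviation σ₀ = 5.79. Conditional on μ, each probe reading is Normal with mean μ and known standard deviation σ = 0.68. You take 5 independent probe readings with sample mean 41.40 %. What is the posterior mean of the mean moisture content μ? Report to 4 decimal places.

For Normal data with known variance σ², a Normal(μ₀, σ₀²) prior on μ is conjugate. Posterior precision = 1/σ₀² + n/σ²; posterior mean is the precision-weighted average of μ₀ and x̄.
n·x̄ = 5·41.40 = 207.
σ₀² = 5.79² = 33.5241, σ² = 0.68² = 0.4624; σ² + n·σ₀² = 0.4624 + 5·33.5241 = 168.0829.
Posterior mean = (μ₀/σ₀² + n·x̄/σ²)/(1/σ₀² + n/σ²) = (σ²·μ₀ + σ₀²·n·x̄)/(σ² + n·σ₀²) = (0.4624·41.52 + 33.5241·207)/168.0829 = 6958.687548/168.0829 = 41.4003.

41.4003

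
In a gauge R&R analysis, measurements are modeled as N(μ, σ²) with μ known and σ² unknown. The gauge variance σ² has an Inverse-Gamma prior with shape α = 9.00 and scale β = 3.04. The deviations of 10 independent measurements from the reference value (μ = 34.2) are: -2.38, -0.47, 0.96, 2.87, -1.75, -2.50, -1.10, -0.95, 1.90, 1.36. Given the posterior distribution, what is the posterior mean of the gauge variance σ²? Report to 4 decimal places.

1.4619

With known mean μ and an Inverse-Gamma(α, β) prior on σ², the Normal likelihood is conjugate: posterior is Inv-Gamma(α + n/2, β + Σ(xᵢ−μ)²/2).
Σ(xᵢ−μ)² = (-2.38)² + (-0.47)² + (0.96)² + (2.87)² + (-1.75)² + (-2.50)² + (-1.10)² + (-0.95)² + (1.90)² + (1.36)² = 31.9284.
Posterior: Inv-Gamma(9.00 + 10/2, 3.04 + 31.9284/2) = Inv-Gamma(14.00, 19.00420).
E[σ²|data] = β/(α−1) = 19.00420/13.00 = 1.4619.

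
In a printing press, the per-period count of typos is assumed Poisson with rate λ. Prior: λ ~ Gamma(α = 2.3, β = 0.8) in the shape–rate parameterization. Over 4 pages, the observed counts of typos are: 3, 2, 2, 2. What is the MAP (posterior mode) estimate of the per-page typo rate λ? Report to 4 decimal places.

With a Gamma(shape α, rate β) prior, the Poisson likelihood is conjugate: the posterior is Gamma(α + ΣXᵢ, β + n).
Sum of counts S = 9 over n = 4 pages.
Posterior: Gamma(α+S, β+n) = Gamma(2.3+9, 0.8+4) = Gamma(11.3, 4.8).
Mode of Gamma(α,β) for α≥1 is (α−1)/β = 10.3/4.8 = 2.1458.

2.1458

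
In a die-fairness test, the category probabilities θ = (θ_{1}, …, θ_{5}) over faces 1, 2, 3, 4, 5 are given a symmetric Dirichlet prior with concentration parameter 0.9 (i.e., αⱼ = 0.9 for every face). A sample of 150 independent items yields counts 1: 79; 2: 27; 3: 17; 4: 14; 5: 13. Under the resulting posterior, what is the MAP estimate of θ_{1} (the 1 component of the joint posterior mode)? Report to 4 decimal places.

The Dirichlet prior is conjugate to the Multinomial likelihood: each posterior αⱼ = prior αⱼ + observed count nⱼ.
Posterior concentration: (79.9, 27.9, 17.9, 14.9, 13.9), total = 154.5.
Joint mode component: (α_{1}−1)/(Σα−K) = 78.9/149.5 = 0.5278.

0.5278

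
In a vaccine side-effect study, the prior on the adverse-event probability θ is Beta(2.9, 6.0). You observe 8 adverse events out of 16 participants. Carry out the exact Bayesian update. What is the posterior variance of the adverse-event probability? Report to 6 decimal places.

0.009503

The Beta prior is conjugate to a Binomial/Bernoulli likelihood; the update adds successes to α and failures to β.
Posterior: Beta(α+k, β+n−k) = Beta(2.9+8, 6.0+8) = Beta(10.9, 14.0).
Var = αβ/((α+β)²(α+β+1)) = 10.9·14.0/(24.9²·25.9) = 0.009503.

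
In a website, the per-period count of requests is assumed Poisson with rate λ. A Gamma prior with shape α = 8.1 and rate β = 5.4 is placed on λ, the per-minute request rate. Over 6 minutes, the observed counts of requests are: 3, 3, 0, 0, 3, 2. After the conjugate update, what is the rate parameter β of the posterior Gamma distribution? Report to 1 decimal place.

11.4

With a Gamma(shape α, rate β) prior, the Poisson likelihood is conjugate: the posterior is Gamma(α + ΣXᵢ, β + n).
Sum of counts S = 11 over n = 6 minutes.
Posterior: Gamma(α+S, β+n) = Gamma(8.1+11, 5.4+6) = Gamma(19.1, 11.4).
Posterior β = 11.4.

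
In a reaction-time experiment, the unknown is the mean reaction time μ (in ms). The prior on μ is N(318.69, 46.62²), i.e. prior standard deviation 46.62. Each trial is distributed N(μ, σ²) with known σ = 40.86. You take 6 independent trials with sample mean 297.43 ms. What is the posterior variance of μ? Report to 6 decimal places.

For Normal data with known variance σ², a Normal(μ₀, σ₀²) prior on μ is conjugate. Posterior precision = 1/σ₀² + n/σ²; posterior mean is the precision-weighted average of μ₀ and x̄.
σ₀² = 46.62² = 2173.4244, σ² = 40.86² = 1669.5396; σ² + n·σ₀² = 1669.5396 + 6·2173.4244 = 14710.086.
Posterior precision = 1/σ₀² + n/σ² = 1/2173.4244 + 6/1669.5396 = (σ² + n·σ₀²)/(σ₀²σ²) = 14710.086/(2173.4244·1669.5396); posterior variance σₙ² = σ₀²σ²/(σ² + n·σ₀²) = 2173.4244·1669.5396/14710.086 = 246.675519.

246.675519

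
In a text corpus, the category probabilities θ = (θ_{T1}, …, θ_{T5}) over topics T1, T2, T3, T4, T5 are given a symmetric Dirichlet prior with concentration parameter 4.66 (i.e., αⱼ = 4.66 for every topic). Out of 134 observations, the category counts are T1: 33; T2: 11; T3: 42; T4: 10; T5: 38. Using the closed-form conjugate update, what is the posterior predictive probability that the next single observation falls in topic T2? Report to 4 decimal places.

The Dirichlet prior is conjugate to the Multinomial likelihood: each posterior αⱼ = prior αⱼ + observed count nⱼ.
Posterior concentration: (37.66, 15.66, 46.66, 14.66, 42.66), total = 157.30.
P(next = T2 | data) = α_{T2}/Σα = 0.0996.

0.0996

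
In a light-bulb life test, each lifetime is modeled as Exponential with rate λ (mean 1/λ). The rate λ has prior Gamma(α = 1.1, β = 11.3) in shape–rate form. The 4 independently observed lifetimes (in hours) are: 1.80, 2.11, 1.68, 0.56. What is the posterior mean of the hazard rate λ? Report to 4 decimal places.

0.2923

With a Gamma(shape α, rate β) prior on the exponential rate λ, the posterior after n observations with total T = Σxᵢ is Gamma(α+n, β+T).
Sum of observations T = 6.15 hours; n = 4.
Posterior: Gamma(1.1+4, 11.3+6.15) = Gamma(5.1, 17.45).
Posterior mean of λ = α/β = 5.1/17.45 = 0.2923.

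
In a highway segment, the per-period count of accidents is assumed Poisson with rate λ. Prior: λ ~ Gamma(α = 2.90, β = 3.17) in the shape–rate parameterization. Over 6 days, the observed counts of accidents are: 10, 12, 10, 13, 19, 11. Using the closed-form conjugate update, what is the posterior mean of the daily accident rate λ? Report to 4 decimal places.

8.4951

With a Gamma(shape α, rate β) prior, the Poisson likelihood is conjugate: the posterior is Gamma(α + ΣXᵢ, β + n).
Sum of counts S = 75 over n = 6 days.
Posterior: Gamma(α+S, β+n) = Gamma(2.90+75, 3.17+6) = Gamma(77.90, 9.17).
Posterior mean = α/β = 77.90/9.17 = 8.4951.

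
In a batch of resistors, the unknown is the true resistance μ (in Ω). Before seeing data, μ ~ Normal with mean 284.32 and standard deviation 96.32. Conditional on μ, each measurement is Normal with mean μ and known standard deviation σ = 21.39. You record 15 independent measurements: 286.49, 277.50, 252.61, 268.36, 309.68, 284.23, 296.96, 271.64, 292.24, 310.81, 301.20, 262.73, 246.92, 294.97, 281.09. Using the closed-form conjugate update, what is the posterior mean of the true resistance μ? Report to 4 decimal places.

For Normal data with known variance σ², a Normal(μ₀, σ₀²) prior on μ is conjugate. Posterior precision = 1/σ₀² + n/σ²; posterior mean is the precision-weighted average of μ₀ and x̄.
Σxᵢ = 286.49 + 277.50 + 252.61 + 268.36 + 309.68 + 284.23 + 296.96 + 271.64 + 292.24 + 310.81 + 301.20 + 262.73 + 246.92 + 294.97 + 281.09 = 4237.43, so n·x̄ = 4237.43.
σ₀² = 96.32² = 9277.5424, σ² = 21.39² = 457.5321; σ² + n·σ₀² = 457.5321 + 15·9277.5424 = 139620.6681.
Posterior mean = (μ₀/σ₀² + n·x̄/σ²)/(1/σ₀² + n/σ²) = (σ²·μ₀ + σ₀²·n·x̄)/(σ² + n·σ₀²) = (457.5321·284.32 + 9277.5424·4237.43)/139620.6681 = 39443022.018704/139620.6681 = 282.5013.

282.5013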